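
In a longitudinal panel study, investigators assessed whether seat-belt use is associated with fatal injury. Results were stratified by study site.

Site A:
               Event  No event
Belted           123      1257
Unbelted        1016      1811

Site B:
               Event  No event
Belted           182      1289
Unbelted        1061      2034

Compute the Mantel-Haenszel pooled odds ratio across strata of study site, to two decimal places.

0.22

OR_MH = Σ(aᵢdᵢ/nᵢ) / Σ(bᵢcᵢ/nᵢ), where nᵢ is the stratum total.
Stratum 1 (Site A): n = 4207; a·d/n = 123·1811/4207 = 52.9482; b·c/n = 1257·1016/4207 = 303.5683
Stratum 2 (Site B): n = 4566; a·d/n = 182·2034/4566 = 81.0749; b·c/n = 1289·1061/4566 = 299.5245
OR_MH = (52.9482 + 81.0749) / (303.5683 + 299.5245) = 134.0231 / 603.0929 = 0.22223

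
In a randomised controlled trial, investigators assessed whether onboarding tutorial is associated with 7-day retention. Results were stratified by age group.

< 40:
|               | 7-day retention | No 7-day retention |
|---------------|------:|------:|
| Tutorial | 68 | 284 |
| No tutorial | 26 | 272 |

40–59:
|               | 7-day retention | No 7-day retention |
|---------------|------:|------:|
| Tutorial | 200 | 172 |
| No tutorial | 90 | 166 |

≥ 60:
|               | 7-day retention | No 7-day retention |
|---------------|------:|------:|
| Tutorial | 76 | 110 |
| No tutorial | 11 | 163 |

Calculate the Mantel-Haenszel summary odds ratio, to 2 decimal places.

2.94

OR_MH = Σ(aᵢdᵢ/nᵢ) / Σ(bᵢcᵢ/nᵢ), where nᵢ is the stratum total.
Stratum 1 (< 40): n = 650; a·d/n = 68·272/650 = 28.4554; b·c/n = 284·26/650 = 11.3600
Stratum 2 (40–59): n = 628; a·d/n = 200·166/628 = 52.8662; b·c/n = 172·90/628 = 24.6497
Stratum 3 (≥ 60): n = 360; a·d/n = 76·163/360 = 34.4111; b·c/n = 110·11/360 = 3.3611
OR_MH = (28.4554 + 52.8662 + 34.4111) / (11.3600 + 24.6497 + 3.3611) = 115.7327 / 39.3708 = 2.93956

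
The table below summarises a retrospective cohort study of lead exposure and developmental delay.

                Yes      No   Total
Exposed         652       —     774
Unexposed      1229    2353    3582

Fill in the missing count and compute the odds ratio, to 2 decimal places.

The missing cell is in the exposed row: 774 − 652 = 122.
So a = 652, b = 122, c = 1229, d = 2353.
OR = (a·d)/(b·c) = (652 × 2353) / (122 × 1229) = 1534156 / 149938 = 10.23194

10.23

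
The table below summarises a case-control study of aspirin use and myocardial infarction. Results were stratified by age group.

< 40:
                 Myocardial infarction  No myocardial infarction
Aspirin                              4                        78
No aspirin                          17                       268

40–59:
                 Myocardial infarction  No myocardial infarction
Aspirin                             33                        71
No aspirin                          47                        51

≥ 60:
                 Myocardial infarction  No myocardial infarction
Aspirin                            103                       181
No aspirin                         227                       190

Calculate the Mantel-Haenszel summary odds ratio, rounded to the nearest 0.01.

OR_MH = Σ(aᵢdᵢ/nᵢ) / Σ(bᵢcᵢ/nᵢ), where nᵢ is the stratum total.
Stratum 1 (< 40): n = 367; a·d/n = 4·268/367 = 2.9210; b·c/n = 78·17/367 = 3.6131
Stratum 2 (40–59): n = 202; a·d/n = 33·51/202 = 8.3317; b·c/n = 71·47/202 = 16.5198
Stratum 3 (≥ 60): n = 701; a·d/n = 103·190/701 = 27.9173; b·c/n = 181·227/701 = 58.6120
OR_MH = (2.9210 + 8.3317 + 27.9173) / (3.6131 + 16.5198 + 58.6120) = 39.1699 / 78.7449 = 0.49743

0.50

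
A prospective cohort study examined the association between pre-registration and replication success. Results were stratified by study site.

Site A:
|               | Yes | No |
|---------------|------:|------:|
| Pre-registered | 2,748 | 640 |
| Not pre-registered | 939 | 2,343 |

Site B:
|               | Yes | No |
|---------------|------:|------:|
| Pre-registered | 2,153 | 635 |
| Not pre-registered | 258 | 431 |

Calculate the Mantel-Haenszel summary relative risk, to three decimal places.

RR_MH = Σ(aᵢ·n₀ᵢ/nᵢ) / Σ(cᵢ·n₁ᵢ/nᵢ), with n₁ᵢ = aᵢ+bᵢ (exposed), n₀ᵢ = cᵢ+dᵢ (unexposed), nᵢ = n₁ᵢ+n₀ᵢ.
Stratum 1 (Site A): n₁ = 3388, n₀ = 3282, n = 6670; a·n₀/n = 2748·3282/6670 = 1352.1643; c·n₁/n = 939·3388/6670 = 476.9613
Stratum 2 (Site B): n₁ = 2788, n₀ = 689, n = 3477; a·n₀/n = 2153·689/3477 = 426.6370; c·n₁/n = 258·2788/3477 = 206.8749
RR_MH = (1352.1643 + 426.6370) / (476.9613 + 206.8749) = 1778.8014 / 683.8362 = 2.60121

2.601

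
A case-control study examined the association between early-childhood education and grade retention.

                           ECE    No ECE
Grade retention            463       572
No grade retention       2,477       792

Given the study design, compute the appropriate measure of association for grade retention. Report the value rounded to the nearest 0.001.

Reading the table with exposure as columns: a = 463 (ECE, case), b = 2477 (ECE, non-case), c = 572 (No ECE, case), d = 792.
This is a case-control study: participants were sampled on outcome status, so risks in the source population cannot be estimated directly — relative risk is not valid here. The odds ratio is the appropriate measure.
OR = (a·d)/(b·c) = (463 × 792) / (2477 × 572) = 366696 / 1416844 = 0.25881

0.259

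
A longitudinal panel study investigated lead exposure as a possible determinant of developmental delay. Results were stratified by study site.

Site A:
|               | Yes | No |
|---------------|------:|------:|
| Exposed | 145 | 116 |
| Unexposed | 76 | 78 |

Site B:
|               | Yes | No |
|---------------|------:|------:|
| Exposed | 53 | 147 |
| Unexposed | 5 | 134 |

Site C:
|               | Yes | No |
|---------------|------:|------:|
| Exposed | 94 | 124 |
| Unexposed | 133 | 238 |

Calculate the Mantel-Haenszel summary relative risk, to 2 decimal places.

1.35

RR_MH = Σ(aᵢ·n₀ᵢ/nᵢ) / Σ(cᵢ·n₁ᵢ/nᵢ), with n₁ᵢ = aᵢ+bᵢ (exposed), n₀ᵢ = cᵢ+dᵢ (unexposed), nᵢ = n₁ᵢ+n₀ᵢ.
Stratum 1 (Site A): n₁ = 261, n₀ = 154, n = 415; a·n₀/n = 145·154/415 = 53.8072; c·n₁/n = 76·261/415 = 47.7976
Stratum 2 (Site B): n₁ = 200, n₀ = 139, n = 339; a·n₀/n = 53·139/339 = 21.7316; c·n₁/n = 5·200/339 = 2.9499
Stratum 3 (Site C): n₁ = 218, n₀ = 371, n = 589; a·n₀/n = 94·371/589 = 59.2088; c·n₁/n = 133·218/589 = 49.2258
RR_MH = (53.8072 + 21.7316 + 59.2088) / (47.7976 + 2.9499 + 49.2258) = 134.7476 / 99.9732 = 1.34784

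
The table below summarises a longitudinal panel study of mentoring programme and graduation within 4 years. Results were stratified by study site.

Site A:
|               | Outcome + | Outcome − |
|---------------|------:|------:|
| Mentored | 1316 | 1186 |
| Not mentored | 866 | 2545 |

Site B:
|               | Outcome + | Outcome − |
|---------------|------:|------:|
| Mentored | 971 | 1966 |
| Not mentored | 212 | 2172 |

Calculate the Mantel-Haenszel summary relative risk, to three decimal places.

2.470

RR_MH = Σ(aᵢ·n₀ᵢ/nᵢ) / Σ(cᵢ·n₁ᵢ/nᵢ), with n₁ᵢ = aᵢ+bᵢ (exposed), n₀ᵢ = cᵢ+dᵢ (unexposed), nᵢ = n₁ᵢ+n₀ᵢ.
Stratum 1 (Site A): n₁ = 2502, n₀ = 3411, n = 5913; a·n₀/n = 1316·3411/5913 = 759.1537; c·n₁/n = 866·2502/5913 = 366.4353
Stratum 2 (Site B): n₁ = 2937, n₀ = 2384, n = 5321; a·n₀/n = 971·2384/5321 = 435.0430; c·n₁/n = 212·2937/5321 = 117.0164
RR_MH = (759.1537 + 435.0430) / (366.4353 + 117.0164) = 1194.1968 / 483.4517 = 2.47015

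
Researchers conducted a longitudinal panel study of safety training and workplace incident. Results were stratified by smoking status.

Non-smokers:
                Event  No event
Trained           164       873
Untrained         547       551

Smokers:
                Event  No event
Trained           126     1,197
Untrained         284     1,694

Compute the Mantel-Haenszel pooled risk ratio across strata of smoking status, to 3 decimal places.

RR_MH = Σ(aᵢ·n₀ᵢ/nᵢ) / Σ(cᵢ·n₁ᵢ/nᵢ), with n₁ᵢ = aᵢ+bᵢ (exposed), n₀ᵢ = cᵢ+dᵢ (unexposed), nᵢ = n₁ᵢ+n₀ᵢ.
Stratum 1 (Non-smokers): n₁ = 1037, n₀ = 1098, n = 2135; a·n₀/n = 164·1098/2135 = 84.3429; c·n₁/n = 547·1037/2135 = 265.6857
Stratum 2 (Smokers): n₁ = 1323, n₀ = 1978, n = 3301; a·n₀/n = 126·1978/3301 = 75.5008; c·n₁/n = 284·1323/3301 = 113.8237
RR_MH = (84.3429 + 75.5008) / (265.6857 + 113.8237) = 159.8436 / 379.5094 = 0.42118

0.421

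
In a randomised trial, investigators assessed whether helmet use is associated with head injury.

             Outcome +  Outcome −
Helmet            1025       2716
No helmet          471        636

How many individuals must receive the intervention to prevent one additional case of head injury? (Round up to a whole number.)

Risk in treated group = 1025/3741 = 0.27399; risk in control = 471/1107 = 0.42547.
Absolute risk reduction = 0.42547 − 0.27399 = 0.15148
NNT = 1 / ARR = 1 / 0.15148 = 6.601 → round up → 7

7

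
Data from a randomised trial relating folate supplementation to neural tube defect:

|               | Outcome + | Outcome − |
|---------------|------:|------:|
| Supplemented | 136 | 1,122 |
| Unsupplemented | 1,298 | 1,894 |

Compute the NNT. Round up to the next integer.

4

Risk in treated group = 136/1258 = 0.10811; risk in control = 1298/3192 = 0.40664.
Absolute risk reduction = 0.40664 − 0.10811 = 0.29853
NNT = 1 / ARR = 1 / 0.29853 = 3.350 → round up → 4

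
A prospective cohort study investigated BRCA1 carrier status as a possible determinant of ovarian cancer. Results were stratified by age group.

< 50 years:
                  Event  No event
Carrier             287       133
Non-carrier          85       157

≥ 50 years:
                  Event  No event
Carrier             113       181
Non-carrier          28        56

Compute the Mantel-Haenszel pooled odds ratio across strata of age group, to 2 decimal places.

2.78

OR_MH = Σ(aᵢdᵢ/nᵢ) / Σ(bᵢcᵢ/nᵢ), where nᵢ is the stratum total.
Stratum 1 (< 50 years): n = 662; a·d/n = 287·157/662 = 68.0650; b·c/n = 133·85/662 = 17.0770
Stratum 2 (≥ 50 years): n = 378; a·d/n = 113·56/378 = 16.7407; b·c/n = 181·28/378 = 13.4074
OR_MH = (68.0650 + 16.7407) / (17.0770 + 13.4074) = 84.8057 / 30.4844 = 2.78193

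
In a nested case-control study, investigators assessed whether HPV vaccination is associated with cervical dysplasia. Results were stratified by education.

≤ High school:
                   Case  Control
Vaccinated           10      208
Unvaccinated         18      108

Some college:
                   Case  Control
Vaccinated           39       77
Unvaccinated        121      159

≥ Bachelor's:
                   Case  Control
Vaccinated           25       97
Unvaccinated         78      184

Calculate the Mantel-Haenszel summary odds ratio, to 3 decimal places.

0.569

OR_MH = Σ(aᵢdᵢ/nᵢ) / Σ(bᵢcᵢ/nᵢ), where nᵢ is the stratum total.
Stratum 1 (≤ High school): n = 344; a·d/n = 10·108/344 = 3.1395; b·c/n = 208·18/344 = 10.8837
Stratum 2 (Some college): n = 396; a·d/n = 39·159/396 = 15.6591; b·c/n = 77·121/396 = 23.5278
Stratum 3 (≥ Bachelor's): n = 384; a·d/n = 25·184/384 = 11.9792; b·c/n = 97·78/384 = 19.7031
OR_MH = (3.1395 + 15.6591 + 11.9792) / (10.8837 + 23.5278 + 19.7031) = 30.7778 / 54.1146 = 0.56875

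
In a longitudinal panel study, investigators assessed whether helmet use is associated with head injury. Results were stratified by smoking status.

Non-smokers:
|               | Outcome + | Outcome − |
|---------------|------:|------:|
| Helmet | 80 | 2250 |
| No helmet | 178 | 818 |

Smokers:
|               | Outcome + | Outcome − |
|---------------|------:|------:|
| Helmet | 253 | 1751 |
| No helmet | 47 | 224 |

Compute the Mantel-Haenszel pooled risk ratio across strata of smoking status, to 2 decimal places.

RR_MH = Σ(aᵢ·n₀ᵢ/nᵢ) / Σ(cᵢ·n₁ᵢ/nᵢ), with n₁ᵢ = aᵢ+bᵢ (exposed), n₀ᵢ = cᵢ+dᵢ (unexposed), nᵢ = n₁ᵢ+n₀ᵢ.
Stratum 1 (Non-smokers): n₁ = 2330, n₀ = 996, n = 3326; a·n₀/n = 80·996/3326 = 23.9567; c·n₁/n = 178·2330/3326 = 124.6963
Stratum 2 (Smokers): n₁ = 2004, n₀ = 271, n = 2275; a·n₀/n = 253·271/2275 = 30.1376; c·n₁/n = 47·2004/2275 = 41.4013
RR_MH = (23.9567 + 30.1376) / (124.6963 + 41.4013) = 54.0943 / 166.0977 = 0.32568

0.33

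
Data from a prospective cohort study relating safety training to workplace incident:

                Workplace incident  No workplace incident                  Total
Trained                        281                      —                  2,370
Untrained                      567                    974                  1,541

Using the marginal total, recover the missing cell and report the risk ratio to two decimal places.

The missing cell is in the exposed row: 2370 − 281 = 2089.
So a = 281, b = 2089, c = 567, d = 974.
RR = [a/(a+b)] / [c/(c+d)] = (281/2370) / (567/1541) = 0.11857/0.36794 = 0.32224

0.32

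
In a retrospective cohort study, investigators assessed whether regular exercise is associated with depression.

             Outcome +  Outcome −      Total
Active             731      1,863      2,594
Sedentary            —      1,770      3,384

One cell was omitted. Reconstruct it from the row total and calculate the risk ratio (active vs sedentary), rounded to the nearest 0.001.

The missing cell is in the unexposed row: 3384 − 1770 = 1614.
So a = 731, b = 1863, c = 1614, d = 1770.
RR = [a/(a+b)] / [c/(c+d)] = (731/2594) / (1614/3384) = 0.28180/0.47695 = 0.59085

0.591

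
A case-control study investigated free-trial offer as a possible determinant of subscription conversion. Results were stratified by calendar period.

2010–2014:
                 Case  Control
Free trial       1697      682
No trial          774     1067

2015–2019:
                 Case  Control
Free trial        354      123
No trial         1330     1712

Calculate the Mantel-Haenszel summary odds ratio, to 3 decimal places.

3.505

OR_MH = Σ(aᵢdᵢ/nᵢ) / Σ(bᵢcᵢ/nᵢ), where nᵢ is the stratum total.
Stratum 1 (2010–2014): n = 4220; a·d/n = 1697·1067/4220 = 429.0756; b·c/n = 682·774/4220 = 125.0872
Stratum 2 (2015–2019): n = 3519; a·d/n = 354·1712/3519 = 172.2217; b·c/n = 123·1330/3519 = 46.4876
OR_MH = (429.0756 + 172.2217) / (125.0872 + 46.4876) = 601.2972 / 171.5748 = 3.50458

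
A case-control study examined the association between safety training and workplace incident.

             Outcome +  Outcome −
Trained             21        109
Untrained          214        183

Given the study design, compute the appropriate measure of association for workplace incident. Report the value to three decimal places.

0.165

Cells: a = 21, b = 109, c = 214, d = 183.
This is a case-control study: participants were sampled on outcome status, so risks in the source population cannot be estimated directly — relative risk is not valid here. The odds ratio is the appropriate measure.
OR = (a·d)/(b·c) = (21 × 183) / (109 × 214) = 3843 / 23326 = 0.16475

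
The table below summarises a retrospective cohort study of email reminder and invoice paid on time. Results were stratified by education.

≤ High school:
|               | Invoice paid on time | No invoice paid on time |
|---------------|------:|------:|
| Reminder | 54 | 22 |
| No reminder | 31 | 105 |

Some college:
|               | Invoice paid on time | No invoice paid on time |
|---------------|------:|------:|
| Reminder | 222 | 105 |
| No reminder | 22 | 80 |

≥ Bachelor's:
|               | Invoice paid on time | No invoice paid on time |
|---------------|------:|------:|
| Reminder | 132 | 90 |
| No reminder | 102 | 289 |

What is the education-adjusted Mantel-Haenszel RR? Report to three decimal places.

2.648

RR_MH = Σ(aᵢ·n₀ᵢ/nᵢ) / Σ(cᵢ·n₁ᵢ/nᵢ), with n₁ᵢ = aᵢ+bᵢ (exposed), n₀ᵢ = cᵢ+dᵢ (unexposed), nᵢ = n₁ᵢ+n₀ᵢ.
Stratum 1 (≤ High school): n₁ = 76, n₀ = 136, n = 212; a·n₀/n = 54·136/212 = 34.6415; c·n₁/n = 31·76/212 = 11.1132
Stratum 2 (Some college): n₁ = 327, n₀ = 102, n = 429; a·n₀/n = 222·102/429 = 52.7832; c·n₁/n = 22·327/429 = 16.7692
Stratum 3 (≥ Bachelor's): n₁ = 222, n₀ = 391, n = 613; a·n₀/n = 132·391/613 = 84.1958; c·n₁/n = 102·222/613 = 36.9396
RR_MH = (34.6415 + 52.7832 + 84.1958) / (11.1132 + 16.7692 + 36.9396) = 171.6205 / 64.8221 = 2.64756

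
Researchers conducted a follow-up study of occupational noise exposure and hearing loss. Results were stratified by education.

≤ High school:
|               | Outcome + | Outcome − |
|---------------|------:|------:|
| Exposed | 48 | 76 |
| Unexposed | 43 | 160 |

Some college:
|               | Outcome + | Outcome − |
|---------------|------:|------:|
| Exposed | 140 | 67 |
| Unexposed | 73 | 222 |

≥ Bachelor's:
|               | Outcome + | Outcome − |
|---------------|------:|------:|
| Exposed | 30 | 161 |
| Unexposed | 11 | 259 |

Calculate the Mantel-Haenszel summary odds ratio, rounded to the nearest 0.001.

4.337

OR_MH = Σ(aᵢdᵢ/nᵢ) / Σ(bᵢcᵢ/nᵢ), where nᵢ is the stratum total.
Stratum 1 (≤ High school): n = 327; a·d/n = 48·160/327 = 23.4862; b·c/n = 76·43/327 = 9.9939
Stratum 2 (Some college): n = 502; a·d/n = 140·222/502 = 61.9124; b·c/n = 67·73/502 = 9.7430
Stratum 3 (≥ Bachelor's): n = 461; a·d/n = 30·259/461 = 16.8547; b·c/n = 161·11/461 = 3.8416
OR_MH = (23.4862 + 61.9124 + 16.8547) / (9.9939 + 9.7430 + 3.8416) = 102.2533 / 23.5786 = 4.33670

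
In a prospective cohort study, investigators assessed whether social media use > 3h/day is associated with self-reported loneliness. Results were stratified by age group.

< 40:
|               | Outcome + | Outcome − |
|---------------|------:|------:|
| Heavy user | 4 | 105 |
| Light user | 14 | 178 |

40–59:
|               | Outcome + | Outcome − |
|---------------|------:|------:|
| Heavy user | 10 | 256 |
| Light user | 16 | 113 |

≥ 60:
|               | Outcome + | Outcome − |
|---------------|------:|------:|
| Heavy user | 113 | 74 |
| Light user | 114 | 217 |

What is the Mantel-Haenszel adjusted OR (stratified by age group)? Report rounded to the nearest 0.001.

OR_MH = Σ(aᵢdᵢ/nᵢ) / Σ(bᵢcᵢ/nᵢ), where nᵢ is the stratum total.
Stratum 1 (< 40): n = 301; a·d/n = 4·178/301 = 2.3654; b·c/n = 105·14/301 = 4.8837
Stratum 2 (40–59): n = 395; a·d/n = 10·113/395 = 2.8608; b·c/n = 256·16/395 = 10.3696
Stratum 3 (≥ 60): n = 518; a·d/n = 113·217/518 = 47.3378; b·c/n = 74·114/518 = 16.2857
OR_MH = (2.3654 + 2.8608 + 47.3378) / (4.8837 + 10.3696 + 16.2857) = 52.5640 / 31.5391 = 1.66663

1.667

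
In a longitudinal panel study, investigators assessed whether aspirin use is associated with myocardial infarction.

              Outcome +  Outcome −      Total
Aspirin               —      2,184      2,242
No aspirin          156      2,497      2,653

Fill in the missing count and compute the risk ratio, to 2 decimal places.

0.44

The missing cell is in the exposed row: 2242 − 2184 = 58.
So a = 58, b = 2184, c = 156, d = 2497.
RR = [a/(a+b)] / [c/(c+d)] = (58/2242) / (156/2653) = 0.02587/0.05880 = 0.43995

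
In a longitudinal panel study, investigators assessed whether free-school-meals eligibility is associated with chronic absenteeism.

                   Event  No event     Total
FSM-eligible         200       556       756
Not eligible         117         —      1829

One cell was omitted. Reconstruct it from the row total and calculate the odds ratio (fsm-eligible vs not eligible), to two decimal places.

5.26

The missing cell is in the unexposed row: 1829 − 117 = 1712.
So a = 200, b = 556, c = 117, d = 1712.
OR = (a·d)/(b·c) = (200 × 1712) / (556 × 117) = 342400 / 65052 = 5.26348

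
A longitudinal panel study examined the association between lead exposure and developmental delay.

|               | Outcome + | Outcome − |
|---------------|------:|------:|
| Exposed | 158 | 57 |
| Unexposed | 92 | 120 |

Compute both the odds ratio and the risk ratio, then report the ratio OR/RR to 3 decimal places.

Cells: a = 158, b = 57, c = 92, d = 120.
OR = (158·120)/(57·92) = 18960/5244 = 3.61556
Risk in exposed = 158/215 = 0.73488; risk in unexposed = 92/212 = 0.43396; RR = 1.69343
OR/RR = 3.61556 / 1.69343 = 2.13505
The outcome is not rare, so the OR lies further from 1 than the RR.

2.135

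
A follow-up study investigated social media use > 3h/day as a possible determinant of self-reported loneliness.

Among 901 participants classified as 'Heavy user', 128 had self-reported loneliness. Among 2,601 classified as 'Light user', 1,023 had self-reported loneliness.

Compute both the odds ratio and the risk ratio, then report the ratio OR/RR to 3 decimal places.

From the description: a = 128, b = 773, c = 1023, d = 1578.
OR = (128·1578)/(773·1023) = 201984/790779 = 0.25542
Risk in exposed = 128/901 = 0.14206; risk in unexposed = 1023/2601 = 0.39331; RR = 0.36120
OR/RR = 0.25542 / 0.36120 = 0.70715
The outcome is not rare, so the OR lies further from 1 than the RR.

0.707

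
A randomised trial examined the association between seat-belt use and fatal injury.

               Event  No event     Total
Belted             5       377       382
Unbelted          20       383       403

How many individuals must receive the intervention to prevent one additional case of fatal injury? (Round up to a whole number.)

28

Risk in treated group = 5/382 = 0.01309; risk in control = 20/403 = 0.04963.
Absolute risk reduction = 0.04963 − 0.01309 = 0.03654
NNT = 1 / ARR = 1 / 0.03654 = 27.368 → round up → 28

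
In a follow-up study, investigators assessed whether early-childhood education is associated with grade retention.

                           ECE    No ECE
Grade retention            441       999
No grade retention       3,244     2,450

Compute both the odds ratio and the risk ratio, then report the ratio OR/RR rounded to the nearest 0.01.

Reading the table with exposure as columns: a = 441 (ECE, case), b = 3244 (ECE, non-case), c = 999 (No ECE, case), d = 2450.
OR = (441·2450)/(3244·999) = 1080450/3240756 = 0.33339
Risk in exposed = 441/3685 = 0.11967; risk in unexposed = 999/3449 = 0.28965; RR = 0.41317
OR/RR = 0.33339 / 0.41317 = 0.80692
The outcome is not rare, so the OR lies further from 1 than the RR.

0.81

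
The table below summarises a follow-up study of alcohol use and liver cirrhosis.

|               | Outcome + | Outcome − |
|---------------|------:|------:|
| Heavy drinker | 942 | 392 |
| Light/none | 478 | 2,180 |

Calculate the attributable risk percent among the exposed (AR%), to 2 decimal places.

74.53

Cells: a = 942, b = 392, c = 478, d = 2180.
Risk in exposed = 942/1334 = 0.70615; risk in unexposed = 478/2658 = 0.17983.
RR = 0.70615/0.17983 = 3.92665
AR% = (RR − 1)/RR × 100 = (3.92665 − 1)/3.92665 × 100 = 74.5330%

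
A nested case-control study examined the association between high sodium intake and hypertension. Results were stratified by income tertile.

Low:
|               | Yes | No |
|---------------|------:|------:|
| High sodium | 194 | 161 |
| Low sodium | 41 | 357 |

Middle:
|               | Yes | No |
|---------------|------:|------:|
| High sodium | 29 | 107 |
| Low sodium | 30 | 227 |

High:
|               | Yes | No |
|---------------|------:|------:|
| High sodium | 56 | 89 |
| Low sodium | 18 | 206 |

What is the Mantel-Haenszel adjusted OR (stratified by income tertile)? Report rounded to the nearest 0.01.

6.58

OR_MH = Σ(aᵢdᵢ/nᵢ) / Σ(bᵢcᵢ/nᵢ), where nᵢ is the stratum total.
Stratum 1 (Low): n = 753; a·d/n = 194·357/753 = 91.9761; b·c/n = 161·41/753 = 8.7663
Stratum 2 (Middle): n = 393; a·d/n = 29·227/393 = 16.7506; b·c/n = 107·30/393 = 8.1679
Stratum 3 (High): n = 369; a·d/n = 56·206/369 = 31.2629; b·c/n = 89·18/369 = 4.3415
OR_MH = (91.9761 + 16.7506 + 31.2629) / (8.7663 + 8.1679 + 4.3415) = 139.9896 / 21.2757 = 6.57980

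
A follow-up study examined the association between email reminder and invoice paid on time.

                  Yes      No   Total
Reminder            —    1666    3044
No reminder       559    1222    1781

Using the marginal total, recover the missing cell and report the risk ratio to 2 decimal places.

The missing cell is in the exposed row: 3044 − 1666 = 1378.
So a = 1378, b = 1666, c = 559, d = 1222.
RR = [a/(a+b)] / [c/(c+d)] = (1378/3044) / (559/1781) = 0.45269/0.31387 = 1.44230

1.44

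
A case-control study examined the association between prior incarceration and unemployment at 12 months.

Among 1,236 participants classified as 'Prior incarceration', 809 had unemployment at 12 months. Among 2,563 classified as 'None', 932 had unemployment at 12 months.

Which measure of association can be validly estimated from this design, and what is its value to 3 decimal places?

3.316

From the description: a = 809, b = 427, c = 932, d = 1631.
This is a case-control study: participants were sampled on outcome status, so risks in the source population cannot be estimated directly — relative risk is not valid here. The odds ratio is the appropriate measure.
OR = (a·d)/(b·c) = (809 × 1631) / (427 × 932) = 1319479 / 397964 = 3.31557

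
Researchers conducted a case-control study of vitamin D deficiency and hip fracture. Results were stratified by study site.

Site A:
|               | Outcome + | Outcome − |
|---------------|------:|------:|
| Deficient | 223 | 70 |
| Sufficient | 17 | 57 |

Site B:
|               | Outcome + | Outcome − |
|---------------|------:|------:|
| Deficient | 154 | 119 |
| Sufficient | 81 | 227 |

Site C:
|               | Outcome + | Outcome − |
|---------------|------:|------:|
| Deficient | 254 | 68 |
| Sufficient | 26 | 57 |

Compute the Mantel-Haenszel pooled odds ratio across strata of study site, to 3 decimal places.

5.395

OR_MH = Σ(aᵢdᵢ/nᵢ) / Σ(bᵢcᵢ/nᵢ), where nᵢ is the stratum total.
Stratum 1 (Site A): n = 367; a·d/n = 223·57/367 = 34.6349; b·c/n = 70·17/367 = 3.2425
Stratum 2 (Site B): n = 581; a·d/n = 154·227/581 = 60.1687; b·c/n = 119·81/581 = 16.5904
Stratum 3 (Site C): n = 405; a·d/n = 254·57/405 = 35.7481; b·c/n = 68·26/405 = 4.3654
OR_MH = (34.6349 + 60.1687 + 35.7481) / (3.2425 + 16.5904 + 4.3654) = 130.5517 / 24.1983 = 5.39508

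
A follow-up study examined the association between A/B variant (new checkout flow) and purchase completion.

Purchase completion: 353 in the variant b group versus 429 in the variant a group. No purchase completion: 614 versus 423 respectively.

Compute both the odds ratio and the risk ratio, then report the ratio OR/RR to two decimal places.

From the description: a = 353, b = 614, c = 429, d = 423.
OR = (353·423)/(614·429) = 149319/263406 = 0.56688
Risk in exposed = 353/967 = 0.36505; risk in unexposed = 429/852 = 0.50352; RR = 0.72499
OR/RR = 0.56688 / 0.72499 = 0.78191
The outcome is not rare, so the OR lies further from 1 than the RR.

0.78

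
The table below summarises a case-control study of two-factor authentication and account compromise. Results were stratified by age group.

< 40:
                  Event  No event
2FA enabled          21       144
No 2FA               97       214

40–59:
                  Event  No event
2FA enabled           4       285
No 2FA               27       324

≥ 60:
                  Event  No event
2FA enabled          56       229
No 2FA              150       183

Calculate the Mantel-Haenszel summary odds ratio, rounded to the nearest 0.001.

0.289

OR_MH = Σ(aᵢdᵢ/nᵢ) / Σ(bᵢcᵢ/nᵢ), where nᵢ is the stratum total.
Stratum 1 (< 40): n = 476; a·d/n = 21·214/476 = 9.4412; b·c/n = 144·97/476 = 29.3445
Stratum 2 (40–59): n = 640; a·d/n = 4·324/640 = 2.0250; b·c/n = 285·27/640 = 12.0234
Stratum 3 (≥ 60): n = 618; a·d/n = 56·183/618 = 16.5825; b·c/n = 229·150/618 = 55.5825
OR_MH = (9.4412 + 2.0250 + 16.5825) / (29.3445 + 12.0234 + 55.5825) = 28.0487 / 96.9505 = 0.28931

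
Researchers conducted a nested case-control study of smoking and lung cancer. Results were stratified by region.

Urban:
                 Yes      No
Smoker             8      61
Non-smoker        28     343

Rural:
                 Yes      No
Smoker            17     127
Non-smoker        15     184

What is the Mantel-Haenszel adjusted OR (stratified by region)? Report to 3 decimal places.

OR_MH = Σ(aᵢdᵢ/nᵢ) / Σ(bᵢcᵢ/nᵢ), where nᵢ is the stratum total.
Stratum 1 (Urban): n = 440; a·d/n = 8·343/440 = 6.2364; b·c/n = 61·28/440 = 3.8818
Stratum 2 (Rural): n = 343; a·d/n = 17·184/343 = 9.1195; b·c/n = 127·15/343 = 5.5539
OR_MH = (6.2364 + 9.1195) / (3.8818 + 5.5539) = 15.3559 / 9.4358 = 1.62742

1.627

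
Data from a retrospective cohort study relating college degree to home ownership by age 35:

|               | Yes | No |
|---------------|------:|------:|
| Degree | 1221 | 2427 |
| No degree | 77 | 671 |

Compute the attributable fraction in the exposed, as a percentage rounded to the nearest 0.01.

Cells: a = 1221, b = 2427, c = 77, d = 671.
Risk in exposed = 1221/3648 = 0.33470; risk in unexposed = 77/748 = 0.10294.
RR = 0.33470/0.10294 = 3.25141
AR% = (RR − 1)/RR × 100 = (3.25141 − 1)/3.25141 × 100 = 69.2441%

69.24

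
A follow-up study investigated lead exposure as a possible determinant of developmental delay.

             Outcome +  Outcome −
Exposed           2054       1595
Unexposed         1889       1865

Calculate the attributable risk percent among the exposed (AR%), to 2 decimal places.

Cells: a = 2054, b = 1595, c = 1889, d = 1865.
Risk in exposed = 2054/3649 = 0.56289; risk in unexposed = 1889/3754 = 0.50320.
RR = 0.56289/0.50320 = 1.11864
AR% = (RR − 1)/RR × 100 = (1.11864 − 1)/1.11864 × 100 = 10.6054%

10.61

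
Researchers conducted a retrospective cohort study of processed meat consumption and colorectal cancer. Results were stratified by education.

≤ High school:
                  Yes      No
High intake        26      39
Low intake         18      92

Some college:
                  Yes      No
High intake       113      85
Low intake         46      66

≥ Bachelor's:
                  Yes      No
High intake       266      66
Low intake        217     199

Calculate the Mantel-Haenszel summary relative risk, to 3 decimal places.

1.549

RR_MH = Σ(aᵢ·n₀ᵢ/nᵢ) / Σ(cᵢ·n₁ᵢ/nᵢ), with n₁ᵢ = aᵢ+bᵢ (exposed), n₀ᵢ = cᵢ+dᵢ (unexposed), nᵢ = n₁ᵢ+n₀ᵢ.
Stratum 1 (≤ High school): n₁ = 65, n₀ = 110, n = 175; a·n₀/n = 26·110/175 = 16.3429; c·n₁/n = 18·65/175 = 6.6857
Stratum 2 (Some college): n₁ = 198, n₀ = 112, n = 310; a·n₀/n = 113·112/310 = 40.8258; c·n₁/n = 46·198/310 = 29.3806
Stratum 3 (≥ Bachelor's): n₁ = 332, n₀ = 416, n = 748; a·n₀/n = 266·416/748 = 147.9358; c·n₁/n = 217·332/748 = 96.3155
RR_MH = (16.3429 + 40.8258 + 147.9358) / (6.6857 + 29.3806 + 96.3155) = 205.1045 / 132.3819 = 1.54934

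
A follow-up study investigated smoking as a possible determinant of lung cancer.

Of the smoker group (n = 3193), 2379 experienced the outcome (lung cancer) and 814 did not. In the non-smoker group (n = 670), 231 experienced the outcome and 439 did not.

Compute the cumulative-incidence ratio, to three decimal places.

From the description: a = 2379, b = 814, c = 231, d = 439.
Risk in exposed = 2379/3193 = 0.74507; risk in unexposed = 231/670 = 0.34478.
RR = 0.74507 / 0.34478 = 2.16102
The risk among the exposed is 2.16 times that among the unexposed.

2.161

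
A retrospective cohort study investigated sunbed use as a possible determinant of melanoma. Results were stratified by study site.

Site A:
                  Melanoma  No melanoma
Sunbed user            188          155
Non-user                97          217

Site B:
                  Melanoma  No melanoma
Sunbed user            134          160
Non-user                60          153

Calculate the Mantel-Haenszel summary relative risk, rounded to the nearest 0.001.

RR_MH = Σ(aᵢ·n₀ᵢ/nᵢ) / Σ(cᵢ·n₁ᵢ/nᵢ), with n₁ᵢ = aᵢ+bᵢ (exposed), n₀ᵢ = cᵢ+dᵢ (unexposed), nᵢ = n₁ᵢ+n₀ᵢ.
Stratum 1 (Site A): n₁ = 343, n₀ = 314, n = 657; a·n₀/n = 188·314/657 = 89.8508; c·n₁/n = 97·343/657 = 50.6408
Stratum 2 (Site B): n₁ = 294, n₀ = 213, n = 507; a·n₀/n = 134·213/507 = 56.2959; c·n₁/n = 60·294/507 = 34.7929
RR_MH = (89.8508 + 56.2959) / (50.6408 + 34.7929) = 146.1467 / 85.4337 = 1.71064

1.711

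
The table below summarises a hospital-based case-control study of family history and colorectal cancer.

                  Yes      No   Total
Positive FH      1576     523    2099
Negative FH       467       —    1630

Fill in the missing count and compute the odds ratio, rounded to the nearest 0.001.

7.504

The missing cell is in the unexposed row: 1630 − 467 = 1163.
So a = 1576, b = 523, c = 467, d = 1163.
OR = (a·d)/(b·c) = (1576 × 1163) / (523 × 467) = 1832888 / 244241 = 7.50442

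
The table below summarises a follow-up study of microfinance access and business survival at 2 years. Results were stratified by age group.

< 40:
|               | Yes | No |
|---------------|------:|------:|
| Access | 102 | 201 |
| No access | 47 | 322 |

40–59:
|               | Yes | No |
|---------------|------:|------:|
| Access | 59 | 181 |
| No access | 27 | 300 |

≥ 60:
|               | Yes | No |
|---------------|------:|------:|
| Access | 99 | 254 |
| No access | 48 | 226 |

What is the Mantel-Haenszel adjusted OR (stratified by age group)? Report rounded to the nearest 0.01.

OR_MH = Σ(aᵢdᵢ/nᵢ) / Σ(bᵢcᵢ/nᵢ), where nᵢ is the stratum total.
Stratum 1 (< 40): n = 672; a·d/n = 102·322/672 = 48.8750; b·c/n = 201·47/672 = 14.0580
Stratum 2 (40–59): n = 567; a·d/n = 59·300/567 = 31.2169; b·c/n = 181·27/567 = 8.6190
Stratum 3 (≥ 60): n = 627; a·d/n = 99·226/627 = 35.6842; b·c/n = 254·48/627 = 19.4450
OR_MH = (48.8750 + 31.2169 + 35.6842) / (14.0580 + 8.6190 + 19.4450) = 115.7761 / 42.1221 = 2.74859

2.75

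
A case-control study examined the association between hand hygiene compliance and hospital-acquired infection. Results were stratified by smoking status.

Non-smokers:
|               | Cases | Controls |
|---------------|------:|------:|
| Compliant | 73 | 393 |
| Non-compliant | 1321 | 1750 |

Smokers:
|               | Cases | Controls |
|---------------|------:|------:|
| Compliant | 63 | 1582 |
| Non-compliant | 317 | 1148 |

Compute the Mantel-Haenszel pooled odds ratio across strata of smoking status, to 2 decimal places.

0.19

OR_MH = Σ(aᵢdᵢ/nᵢ) / Σ(bᵢcᵢ/nᵢ), where nᵢ is the stratum total.
Stratum 1 (Non-smokers): n = 3537; a·d/n = 73·1750/3537 = 36.1182; b·c/n = 393·1321/3537 = 146.7778
Stratum 2 (Smokers): n = 3110; a·d/n = 63·1148/3110 = 23.2553; b·c/n = 1582·317/3110 = 161.2521
OR_MH = (36.1182 + 23.2553) / (146.7778 + 161.2521) = 59.3735 / 308.0299 = 0.19275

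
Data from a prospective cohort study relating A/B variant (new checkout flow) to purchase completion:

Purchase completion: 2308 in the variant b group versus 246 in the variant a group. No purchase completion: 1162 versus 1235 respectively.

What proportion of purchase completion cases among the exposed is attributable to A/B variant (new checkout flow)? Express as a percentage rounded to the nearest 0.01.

75.03

From the description: a = 2308, b = 1162, c = 246, d = 1235.
Risk in exposed = 2308/3470 = 0.66513; risk in unexposed = 246/1481 = 0.16610.
RR = 0.66513/0.16610 = 4.00430
AR% = (RR − 1)/RR × 100 = (4.00430 − 1)/4.00430 × 100 = 75.0268%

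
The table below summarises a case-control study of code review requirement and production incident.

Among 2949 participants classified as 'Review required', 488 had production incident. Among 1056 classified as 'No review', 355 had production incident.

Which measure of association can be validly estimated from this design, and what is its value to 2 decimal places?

From the description: a = 488, b = 2461, c = 355, d = 701.
This is a case-control study: participants were sampled on outcome status, so risks in the source population cannot be estimated directly — relative risk is not valid here. The odds ratio is the appropriate measure.
OR = (a·d)/(b·c) = (488 × 701) / (2461 × 355) = 342088 / 873655 = 0.39156

0.39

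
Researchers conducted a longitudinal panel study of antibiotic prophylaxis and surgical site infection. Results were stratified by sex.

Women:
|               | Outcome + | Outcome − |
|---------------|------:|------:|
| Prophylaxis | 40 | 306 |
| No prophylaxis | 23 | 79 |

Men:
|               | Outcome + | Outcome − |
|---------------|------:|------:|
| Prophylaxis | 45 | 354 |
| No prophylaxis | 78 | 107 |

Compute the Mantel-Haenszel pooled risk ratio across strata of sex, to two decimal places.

RR_MH = Σ(aᵢ·n₀ᵢ/nᵢ) / Σ(cᵢ·n₁ᵢ/nᵢ), with n₁ᵢ = aᵢ+bᵢ (exposed), n₀ᵢ = cᵢ+dᵢ (unexposed), nᵢ = n₁ᵢ+n₀ᵢ.
Stratum 1 (Women): n₁ = 346, n₀ = 102, n = 448; a·n₀/n = 40·102/448 = 9.1071; c·n₁/n = 23·346/448 = 17.7634
Stratum 2 (Men): n₁ = 399, n₀ = 185, n = 584; a·n₀/n = 45·185/584 = 14.2551; c·n₁/n = 78·399/584 = 53.2911
RR_MH = (9.1071 + 14.2551) / (17.7634 + 53.2911) = 23.3623 / 71.0545 = 0.32879

0.33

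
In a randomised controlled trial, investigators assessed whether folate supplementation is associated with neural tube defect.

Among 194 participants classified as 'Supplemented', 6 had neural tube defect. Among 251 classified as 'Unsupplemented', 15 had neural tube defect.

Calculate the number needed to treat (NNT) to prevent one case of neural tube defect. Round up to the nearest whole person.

35

Risk in treated group = 6/194 = 0.03093; risk in control = 15/251 = 0.05976.
Absolute risk reduction = 0.05976 − 0.03093 = 0.02883
NNT = 1 / ARR = 1 / 0.02883 = 34.682 → round up → 35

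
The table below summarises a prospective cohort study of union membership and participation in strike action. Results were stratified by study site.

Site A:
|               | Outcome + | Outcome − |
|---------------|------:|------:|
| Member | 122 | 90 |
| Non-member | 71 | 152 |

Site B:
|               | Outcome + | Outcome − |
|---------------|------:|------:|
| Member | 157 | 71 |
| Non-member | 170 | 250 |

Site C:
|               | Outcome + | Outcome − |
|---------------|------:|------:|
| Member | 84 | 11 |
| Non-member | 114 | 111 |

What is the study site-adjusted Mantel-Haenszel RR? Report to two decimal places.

RR_MH = Σ(aᵢ·n₀ᵢ/nᵢ) / Σ(cᵢ·n₁ᵢ/nᵢ), with n₁ᵢ = aᵢ+bᵢ (exposed), n₀ᵢ = cᵢ+dᵢ (unexposed), nᵢ = n₁ᵢ+n₀ᵢ.
Stratum 1 (Site A): n₁ = 212, n₀ = 223, n = 435; a·n₀/n = 122·223/435 = 62.5425; c·n₁/n = 71·212/435 = 34.6023
Stratum 2 (Site B): n₁ = 228, n₀ = 420, n = 648; a·n₀/n = 157·420/648 = 101.7593; c·n₁/n = 170·228/648 = 59.8148
Stratum 3 (Site C): n₁ = 95, n₀ = 225, n = 320; a·n₀/n = 84·225/320 = 59.0625; c·n₁/n = 114·95/320 = 33.8438
RR_MH = (62.5425 + 101.7593 + 59.0625) / (34.6023 + 59.8148 + 33.8438) = 223.3643 / 128.2609 = 1.74148

1.74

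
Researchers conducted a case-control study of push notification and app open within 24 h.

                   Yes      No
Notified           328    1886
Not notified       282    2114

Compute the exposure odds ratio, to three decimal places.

1.304

Cells: a = 328, b = 1886, c = 282, d = 2114.
OR = (a·d)/(b·c) = (328 × 2114) / (1886 × 282) = 693392 / 531852 = 1.30373
The odds of app open within 24 h are about 1.30 times as high in the notified group.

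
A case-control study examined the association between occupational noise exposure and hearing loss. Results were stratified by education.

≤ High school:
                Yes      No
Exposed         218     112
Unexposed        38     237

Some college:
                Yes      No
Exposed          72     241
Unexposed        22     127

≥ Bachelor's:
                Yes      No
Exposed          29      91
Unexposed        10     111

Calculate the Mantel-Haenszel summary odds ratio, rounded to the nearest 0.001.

OR_MH = Σ(aᵢdᵢ/nᵢ) / Σ(bᵢcᵢ/nᵢ), where nᵢ is the stratum total.
Stratum 1 (≤ High school): n = 605; a·d/n = 218·237/605 = 85.3983; b·c/n = 112·38/605 = 7.0347
Stratum 2 (Some college): n = 462; a·d/n = 72·127/462 = 19.7922; b·c/n = 241·22/462 = 11.4762
Stratum 3 (≥ Bachelor's): n = 241; a·d/n = 29·111/241 = 13.3568; b·c/n = 91·10/241 = 3.7759
OR_MH = (85.3983 + 19.7922 + 13.3568) / (7.0347 + 11.4762 + 3.7759) = 118.5474 / 22.2868 = 5.31917

5.319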